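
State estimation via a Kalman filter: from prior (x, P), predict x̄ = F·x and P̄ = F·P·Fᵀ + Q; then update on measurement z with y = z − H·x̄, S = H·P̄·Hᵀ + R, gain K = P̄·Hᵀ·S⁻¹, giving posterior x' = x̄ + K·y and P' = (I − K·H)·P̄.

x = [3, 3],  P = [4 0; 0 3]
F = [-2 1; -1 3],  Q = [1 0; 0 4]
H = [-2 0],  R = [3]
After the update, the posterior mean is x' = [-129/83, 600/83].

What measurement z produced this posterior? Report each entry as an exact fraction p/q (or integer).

z = [3]

x̄ = F·x = [-3, 6]
P̄ = F·P·Fᵀ + Q = [20 17; 17 35]
S = H·P̄·Hᵀ + R = [83]
K = P̄·Hᵀ·S⁻¹ = [-40/83; -34/83]
x' − x̄ = [120/83, 102/83] = K·y
y = (KᵀK)⁻¹·Kᵀ·(x' − x̄) = [-3]
z = y + H·x̄ = [-3] + [6] = [3]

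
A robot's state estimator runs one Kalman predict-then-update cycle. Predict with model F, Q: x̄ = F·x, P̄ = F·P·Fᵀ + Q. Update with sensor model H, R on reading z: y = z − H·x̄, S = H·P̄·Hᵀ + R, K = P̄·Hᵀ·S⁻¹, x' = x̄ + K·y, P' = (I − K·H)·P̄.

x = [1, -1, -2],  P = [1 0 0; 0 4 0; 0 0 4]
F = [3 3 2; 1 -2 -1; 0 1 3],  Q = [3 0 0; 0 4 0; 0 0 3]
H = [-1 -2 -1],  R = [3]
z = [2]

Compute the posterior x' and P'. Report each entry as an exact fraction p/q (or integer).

x' = [-193/43, 429/86, -641/86]
P' = [1870/43 -1268/43 729/43; -1268/43 2149/86 -1759/86; 729/43 -1759/86 2177/86]

x̄ = F·x = [-4, 5, -7]
P̄ = F·P·Fᵀ + Q = [64 -29 36; -29 25 -20; 36 -20 43]
y = z − H·x̄ = [1]
S = H·P̄·Hᵀ + R = [86]
K = P̄·Hᵀ·S⁻¹ = [-21/43; -1/86; -39/86]
x' = x̄ + K·y = [-193/43, 429/86, -641/86]
P' = (I − K·H)·P̄ = [1870/43 -1268/43 729/43; -1268/43 2149/86 -1759/86; 729/43 -1759/86 2177/86]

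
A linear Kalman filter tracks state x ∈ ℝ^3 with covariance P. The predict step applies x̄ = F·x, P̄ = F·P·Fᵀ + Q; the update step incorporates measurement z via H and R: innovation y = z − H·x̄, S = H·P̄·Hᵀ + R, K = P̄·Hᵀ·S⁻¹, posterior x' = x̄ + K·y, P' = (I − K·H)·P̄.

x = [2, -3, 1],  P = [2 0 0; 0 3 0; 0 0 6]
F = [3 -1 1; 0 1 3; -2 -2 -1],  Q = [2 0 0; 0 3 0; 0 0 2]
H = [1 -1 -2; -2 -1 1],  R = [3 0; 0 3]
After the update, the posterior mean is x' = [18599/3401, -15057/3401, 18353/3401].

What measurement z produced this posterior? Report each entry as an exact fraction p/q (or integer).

z = [-1, -1]

x̄ = F·x = [10, 0, 1]
P̄ = F·P·Fᵀ + Q = [29 15 -12; 15 60 -24; -12 -24 28]
S = H·P̄·Hᵀ + R = [126 -123; -123 363]
K = P̄·Hᵀ·S⁻¹ = [371/3401 -2012/10203; -1437/3401 -1555/3401; -736/3401 1388/10203]
x' − x̄ = [-15411/3401, -15057/3401, 14952/3401] = K·y
y = (KᵀK)⁻¹·Kᵀ·(x' − x̄) = [-9, 18]
z = y + H·x̄ = [-9, 18] + [8, -19] = [-1, -1]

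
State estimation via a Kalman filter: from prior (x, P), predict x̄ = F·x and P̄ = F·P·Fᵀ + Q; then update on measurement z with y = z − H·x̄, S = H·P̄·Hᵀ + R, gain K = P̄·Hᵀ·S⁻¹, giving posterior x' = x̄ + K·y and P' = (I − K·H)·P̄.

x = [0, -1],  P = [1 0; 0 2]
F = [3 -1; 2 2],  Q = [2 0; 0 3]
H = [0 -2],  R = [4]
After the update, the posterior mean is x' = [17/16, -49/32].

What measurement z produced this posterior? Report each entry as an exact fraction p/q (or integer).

x̄ = F·x = [1, -2]
P̄ = F·P·Fᵀ + Q = [13 2; 2 15]
S = H·P̄·Hᵀ + R = [64]
K = P̄·Hᵀ·S⁻¹ = [-1/16; -15/32]
x' − x̄ = [1/16, 15/32] = K·y
y = (KᵀK)⁻¹·Kᵀ·(x' − x̄) = [-1]
z = y + H·x̄ = [-1] + [4] = [3]

z = [3]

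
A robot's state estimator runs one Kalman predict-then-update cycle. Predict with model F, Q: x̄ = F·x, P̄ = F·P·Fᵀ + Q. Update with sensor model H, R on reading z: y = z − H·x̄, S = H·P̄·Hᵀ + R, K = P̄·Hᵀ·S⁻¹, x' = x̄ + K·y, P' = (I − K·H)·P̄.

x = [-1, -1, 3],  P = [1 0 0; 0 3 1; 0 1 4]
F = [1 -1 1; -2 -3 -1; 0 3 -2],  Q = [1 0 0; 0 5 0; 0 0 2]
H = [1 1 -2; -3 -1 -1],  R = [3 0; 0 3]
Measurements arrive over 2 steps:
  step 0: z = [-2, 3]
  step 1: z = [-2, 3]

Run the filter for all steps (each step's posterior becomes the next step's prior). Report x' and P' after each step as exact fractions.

step 0: x' = [3409/7633, -28569/7633, -6102/7633], P' = [26943/7633 -61317/7633 -18228/7633; -61317/7633 151247/7633 43405/7633; -18228/7633 43405/7633 16907/7633]
step 1: x' = [-106810607/76722316, 12275770/19180579, 45966575/76722316], P' = [74946027/76722316 -36698014/19180579 -44404619/76722316; -36698014/19180579 296547653/57541737 76729321/57541737; -44404619/76722316 76729321/57541737 209482085/230166948]

step 0: x̄ = F·x = [3, 2, -9]
step 0: P̄ = F·P·Fᵀ + Q = [7 1 -12; 1 46 -16; -12 -16 33]
step 0: y = z − H·x̄ = [-25, 5]
step 0: S = H·P̄·Hᵀ + R = [302 -81; -81 47]
step 0: K = P̄·Hᵀ·S⁻¹ = [694/7633 -428/7633; 1040/7633 -3567/7633; -2879/7633 -1876/7633]
step 0: x' = x̄ + K·y = [3409/7633, -28569/7633, -6102/7633]
step 0: P' = (I − K·H)·P̄ = [26943/7633 -61317/7633 -18228/7633; -61317/7633 151247/7633 43405/7633; -18228/7633 43405/7633 16907/7633]
step 1: x̄ = F·x = [25876/7633, 84991/7633, -73503/7633]
step 1: P̄ = F·P·Fᵀ + Q = [202098/7633 412139/7633 -418025/7633; 412139/7633 975781/7633 -902204/7633; -418025/7633 -902204/7633 923257/7633]
step 1: y = z − H·x̄ = [-16067/449, 112015/7633]
step 1: S = H·P̄·Hᵀ + R = [647000/449 -257438/449; -257438/449 1901095/7633]
step 1: K = P̄·Hᵀ·S⁻¹ = [5654403/76722316 -5606901/38361158; 10998323/57541737 -14331616/57541737; -81753581/230166948 -19459633/115083474]
step 1: x' = x̄ + K·y = [-106810607/76722316, 12275770/19180579, 45966575/76722316]
step 1: P' = (I − K·H)·P̄ = [74946027/76722316 -36698014/19180579 -44404619/76722316; -36698014/19180579 296547653/57541737 76729321/57541737; -44404619/76722316 76729321/57541737 209482085/230166948]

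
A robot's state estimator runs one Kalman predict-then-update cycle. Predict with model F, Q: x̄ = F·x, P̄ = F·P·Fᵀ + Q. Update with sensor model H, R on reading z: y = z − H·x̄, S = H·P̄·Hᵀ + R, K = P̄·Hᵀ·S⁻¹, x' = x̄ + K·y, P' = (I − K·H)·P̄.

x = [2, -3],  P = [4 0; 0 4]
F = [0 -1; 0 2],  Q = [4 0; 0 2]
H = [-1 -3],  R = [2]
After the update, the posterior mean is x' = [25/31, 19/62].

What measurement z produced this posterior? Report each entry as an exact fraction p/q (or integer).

x̄ = F·x = [3, -6]
P̄ = F·P·Fᵀ + Q = [8 -8; -8 18]
S = H·P̄·Hᵀ + R = [124]
K = P̄·Hᵀ·S⁻¹ = [4/31; -23/62]
x' − x̄ = [-68/31, 391/62] = K·y
y = (KᵀK)⁻¹·Kᵀ·(x' − x̄) = [-17]
z = y + H·x̄ = [-17] + [15] = [-2]

z = [-2]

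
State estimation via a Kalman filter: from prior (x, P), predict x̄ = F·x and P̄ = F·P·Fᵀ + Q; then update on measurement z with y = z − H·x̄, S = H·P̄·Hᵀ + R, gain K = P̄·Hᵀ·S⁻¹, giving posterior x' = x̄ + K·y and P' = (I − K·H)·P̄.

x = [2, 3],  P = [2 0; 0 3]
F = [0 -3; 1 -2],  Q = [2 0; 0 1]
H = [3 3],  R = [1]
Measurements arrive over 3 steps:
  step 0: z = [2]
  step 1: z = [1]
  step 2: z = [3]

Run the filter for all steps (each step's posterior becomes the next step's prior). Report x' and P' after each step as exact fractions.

step 0: x' = [-708/721, 1175/721], P' = [1028/721 -981/721; -981/721 1014/721]
step 1: x' = [-2205/34588, 3263/8647], P' = [55363/69176 -12861/17294; -12861/17294 34497/43235]
step 2: x' = [7700298/19484075, 11579671/19484075], P' = [15504889/19484075 -14384277/19484075; -14384277/19484075 15420876/19484075]

step 0: x̄ = F·x = [-9, -4]
step 0: P̄ = F·P·Fᵀ + Q = [29 18; 18 15]
step 0: y = z − H·x̄ = [41]
step 0: S = H·P̄·Hᵀ + R = [721]
step 0: K = P̄·Hᵀ·S⁻¹ = [141/721; 99/721]
step 0: x' = x̄ + K·y = [-708/721, 1175/721]
step 0: P' = (I − K·H)·P̄ = [1028/721 -981/721; -981/721 1014/721]
step 1: x̄ = F·x = [-3525/721, -3058/721]
step 1: P̄ = F·P·Fᵀ + Q = [10568/721 9027/721; 9027/721 9729/721]
step 1: y = z − H·x̄ = [20470/721]
step 1: S = H·P̄·Hᵀ + R = [345880/721]
step 1: K = P̄·Hᵀ·S⁻¹ = [11757/69176; 14067/86470]
step 1: x' = x̄ + K·y = [-2205/34588, 3263/8647]
step 1: P' = (I − K·H)·P̄ = [55363/69176 -12861/17294; -12861/17294 34497/43235]
step 2: x̄ = F·x = [-9789/8647, -28309/34588]
step 2: P̄ = F·P·Fᵀ + Q = [396943/43235 606879/86470; 606879/86470 2755479/345880]
step 2: y = z − H·x̄ = [306159/34588]
step 2: S = H·P̄·Hᵀ + R = [19484075/69176]
step 2: K = P̄·Hᵀ·S⁻¹ = [3361836/19484075; 3109797/19484075]
step 2: x' = x̄ + K·y = [7700298/19484075, 11579671/19484075]
step 2: P' = (I − K·H)·P̄ = [15504889/19484075 -14384277/19484075; -14384277/19484075 15420876/19484075]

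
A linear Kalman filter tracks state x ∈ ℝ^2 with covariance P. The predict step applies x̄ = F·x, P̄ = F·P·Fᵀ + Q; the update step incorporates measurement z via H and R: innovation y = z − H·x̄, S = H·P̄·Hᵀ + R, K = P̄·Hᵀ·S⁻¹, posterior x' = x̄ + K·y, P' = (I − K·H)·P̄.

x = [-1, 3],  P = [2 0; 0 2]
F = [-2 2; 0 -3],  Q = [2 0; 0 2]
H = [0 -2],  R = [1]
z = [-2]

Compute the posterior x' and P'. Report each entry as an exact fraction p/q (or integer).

x̄ = F·x = [8, -9]
P̄ = F·P·Fᵀ + Q = [18 -12; -12 20]
y = z − H·x̄ = [-20]
S = H·P̄·Hᵀ + R = [81]
K = P̄·Hᵀ·S⁻¹ = [8/27; -40/81]
x' = x̄ + K·y = [56/27, 71/81]
P' = (I − K·H)·P̄ = [98/9 -4/27; -4/27 20/81]

x' = [56/27, 71/81]
P' = [98/9 -4/27; -4/27 20/81]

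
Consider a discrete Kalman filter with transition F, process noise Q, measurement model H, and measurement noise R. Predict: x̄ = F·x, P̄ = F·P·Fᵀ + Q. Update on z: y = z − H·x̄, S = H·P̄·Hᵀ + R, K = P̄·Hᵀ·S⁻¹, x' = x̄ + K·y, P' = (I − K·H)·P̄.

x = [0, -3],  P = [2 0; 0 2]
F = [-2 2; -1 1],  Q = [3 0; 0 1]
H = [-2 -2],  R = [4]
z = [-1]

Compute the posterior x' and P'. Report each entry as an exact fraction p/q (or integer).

x' = [21/82, 1/82]
P' = [50/41 -23/41; -23/41 36/41]

x̄ = F·x = [-6, -3]
P̄ = F·P·Fᵀ + Q = [19 8; 8 5]
y = z − H·x̄ = [-19]
S = H·P̄·Hᵀ + R = [164]
K = P̄·Hᵀ·S⁻¹ = [-27/82; -13/82]
x' = x̄ + K·y = [21/82, 1/82]
P' = (I − K·H)·P̄ = [50/41 -23/41; -23/41 36/41]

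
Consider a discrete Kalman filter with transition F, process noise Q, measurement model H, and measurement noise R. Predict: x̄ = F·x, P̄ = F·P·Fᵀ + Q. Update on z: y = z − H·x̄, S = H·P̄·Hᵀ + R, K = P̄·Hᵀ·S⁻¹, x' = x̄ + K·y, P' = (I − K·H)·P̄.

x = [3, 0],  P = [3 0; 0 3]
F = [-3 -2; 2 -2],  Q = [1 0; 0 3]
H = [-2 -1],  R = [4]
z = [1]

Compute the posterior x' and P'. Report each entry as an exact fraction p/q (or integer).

x̄ = F·x = [-9, 6]
P̄ = F·P·Fᵀ + Q = [40 -6; -6 27]
y = z − H·x̄ = [-11]
S = H·P̄·Hᵀ + R = [167]
K = P̄·Hᵀ·S⁻¹ = [-74/167; -15/167]
x' = x̄ + K·y = [-689/167, 1167/167]
P' = (I − K·H)·P̄ = [1204/167 -2112/167; -2112/167 4284/167]

x' = [-689/167, 1167/167]
P' = [1204/167 -2112/167; -2112/167 4284/167]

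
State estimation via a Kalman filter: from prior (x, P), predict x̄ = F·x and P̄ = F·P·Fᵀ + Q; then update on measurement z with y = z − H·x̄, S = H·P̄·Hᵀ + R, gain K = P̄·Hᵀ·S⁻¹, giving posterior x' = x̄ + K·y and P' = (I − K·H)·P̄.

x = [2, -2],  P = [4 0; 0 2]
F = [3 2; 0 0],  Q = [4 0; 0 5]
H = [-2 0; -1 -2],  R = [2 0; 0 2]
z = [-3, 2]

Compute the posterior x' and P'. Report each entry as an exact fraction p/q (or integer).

x' = [1558/1091, -1700/1091]
P' = [528/1091 -240/1091; -240/1091 605/1091]

x̄ = F·x = [2, 0]
P̄ = F·P·Fᵀ + Q = [48 0; 0 5]
y = z − H·x̄ = [1, 4]
S = H·P̄·Hᵀ + R = [194 96; 96 70]
K = P̄·Hᵀ·S⁻¹ = [-528/1091 -24/1091; 240/1091 -485/1091]
x' = x̄ + K·y = [1558/1091, -1700/1091]
P' = (I − K·H)·P̄ = [528/1091 -240/1091; -240/1091 605/1091]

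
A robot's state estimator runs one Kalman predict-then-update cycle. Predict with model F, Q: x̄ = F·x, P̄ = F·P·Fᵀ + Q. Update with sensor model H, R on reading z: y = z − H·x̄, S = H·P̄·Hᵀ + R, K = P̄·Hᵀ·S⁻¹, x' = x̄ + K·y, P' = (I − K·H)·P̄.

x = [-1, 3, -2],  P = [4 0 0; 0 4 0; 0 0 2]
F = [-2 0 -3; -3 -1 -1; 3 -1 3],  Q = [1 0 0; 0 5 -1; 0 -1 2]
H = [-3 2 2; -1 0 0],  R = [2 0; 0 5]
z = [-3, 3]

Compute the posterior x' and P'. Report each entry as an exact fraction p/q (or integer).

x̄ = F·x = [8, 2, -12]
P̄ = F·P·Fᵀ + Q = [35 30 -42; 30 47 -39; -42 -39 60]
y = z − H·x̄ = [41, 11]
S = H·P̄·Hᵀ + R = [577 129; 129 40]
K = P̄·Hᵀ·S⁻¹ = [-645/6439 -3554/6439; 910/6439 -7764/6439; 1302/6439 2562/6439]
x' = x̄ + K·y = [-14027/6439, -35216/6439, 4296/6439]
P' = (I − K·H)·P̄ = [17770/6439 38820/6439 -12810/6439; 38820/6439 137053/6439 -77913/6439; -12810/6439 -77913/6439 60000/6439]

x' = [-14027/6439, -35216/6439, 4296/6439]
P' = [17770/6439 38820/6439 -12810/6439; 38820/6439 137053/6439 -77913/6439; -12810/6439 -77913/6439 60000/6439]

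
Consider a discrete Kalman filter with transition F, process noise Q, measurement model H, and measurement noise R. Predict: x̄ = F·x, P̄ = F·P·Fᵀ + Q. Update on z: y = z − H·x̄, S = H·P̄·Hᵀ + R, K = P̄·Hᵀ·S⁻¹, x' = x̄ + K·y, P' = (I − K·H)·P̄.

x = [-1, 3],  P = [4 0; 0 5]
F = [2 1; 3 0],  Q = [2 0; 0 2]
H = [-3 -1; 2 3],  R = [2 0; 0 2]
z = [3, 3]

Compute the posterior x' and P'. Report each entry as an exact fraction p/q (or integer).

x̄ = F·x = [1, -3]
P̄ = F·P·Fᵀ + Q = [23 24; 24 38]
y = z − H·x̄ = [3, 10]
S = H·P̄·Hᵀ + R = [391 -516; -516 724]
K = P̄·Hᵀ·S⁻¹ = [-1611/4207 -925/8414; 988/4207 3291/8414]
x' = x̄ + K·y = [-5251/4207, 6798/4207]
P' = (I − K·H)·P̄ = [1513/4207 -1317/4207; -1317/4207 1975/4207]

x' = [-5251/4207, 6798/4207]
P' = [1513/4207 -1317/4207; -1317/4207 1975/4207]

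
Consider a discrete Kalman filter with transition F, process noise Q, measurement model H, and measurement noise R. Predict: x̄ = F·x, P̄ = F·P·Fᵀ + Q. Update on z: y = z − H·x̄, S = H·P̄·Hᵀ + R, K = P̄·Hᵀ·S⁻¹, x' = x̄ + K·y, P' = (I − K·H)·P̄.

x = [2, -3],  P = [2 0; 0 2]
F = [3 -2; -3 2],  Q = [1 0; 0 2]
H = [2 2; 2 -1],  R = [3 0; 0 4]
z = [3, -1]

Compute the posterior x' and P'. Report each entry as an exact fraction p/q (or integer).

x' = [82/305, 284/305]
P' = [461/915 -278/915; -278/915 644/915]

x̄ = F·x = [12, -12]
P̄ = F·P·Fᵀ + Q = [27 -26; -26 28]
y = z − H·x̄ = [3, -37]
S = H·P̄·Hᵀ + R = [15 0; 0 244]
K = P̄·Hᵀ·S⁻¹ = [2/15 20/61; 4/15 -20/61]
x' = x̄ + K·y = [82/305, 284/305]
P' = (I − K·H)·P̄ = [461/915 -278/915; -278/915 644/915]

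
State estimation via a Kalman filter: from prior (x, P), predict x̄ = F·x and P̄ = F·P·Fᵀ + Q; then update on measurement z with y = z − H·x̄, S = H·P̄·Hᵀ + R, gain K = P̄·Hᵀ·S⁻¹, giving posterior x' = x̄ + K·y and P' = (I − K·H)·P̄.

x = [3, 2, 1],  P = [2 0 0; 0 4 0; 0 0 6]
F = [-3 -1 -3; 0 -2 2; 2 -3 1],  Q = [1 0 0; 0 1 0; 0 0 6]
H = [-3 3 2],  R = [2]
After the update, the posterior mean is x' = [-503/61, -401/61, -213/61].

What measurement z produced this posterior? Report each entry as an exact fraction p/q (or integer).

x̄ = F·x = [-14, -2, 1]
P̄ = F·P·Fᵀ + Q = [77 -28 -18; -28 41 36; -18 36 56]
S = H·P̄·Hᵀ + R = [2440]
K = P̄·Hᵀ·S⁻¹ = [-351/2440; 279/2440; 137/1220]
x' − x̄ = [351/61, -279/61, -274/61] = K·y
y = (KᵀK)⁻¹·Kᵀ·(x' − x̄) = [-40]
z = y + H·x̄ = [-40] + [38] = [-2]

z = [-2]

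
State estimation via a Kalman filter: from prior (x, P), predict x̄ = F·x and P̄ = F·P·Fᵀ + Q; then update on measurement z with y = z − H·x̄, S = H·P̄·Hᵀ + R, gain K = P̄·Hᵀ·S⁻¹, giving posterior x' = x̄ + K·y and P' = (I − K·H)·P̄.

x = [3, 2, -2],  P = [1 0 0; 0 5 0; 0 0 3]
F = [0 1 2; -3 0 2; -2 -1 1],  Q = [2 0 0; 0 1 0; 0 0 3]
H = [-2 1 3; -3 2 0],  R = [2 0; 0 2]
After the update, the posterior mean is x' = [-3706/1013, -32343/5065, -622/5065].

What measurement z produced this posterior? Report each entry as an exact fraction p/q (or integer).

x̄ = F·x = [-2, -13, -10]
P̄ = F·P·Fᵀ + Q = [19 12 1; 12 22 12; 1 12 15]
S = H·P̄·Hᵀ + R = [247 137; 137 117]
K = P̄·Hᵀ·S⁻¹ = [183/1013 -500/1013; 1441/5065 -1341/5065; 1779/5065 -1174/5065]
x' − x̄ = [-1680/1013, 33502/5065, 50028/5065] = K·y
y = (KᵀK)⁻¹·Kᵀ·(x' − x̄) = [40, 18]
z = y + H·x̄ = [40, 18] + [-39, -20] = [1, -2]

z = [1, -2]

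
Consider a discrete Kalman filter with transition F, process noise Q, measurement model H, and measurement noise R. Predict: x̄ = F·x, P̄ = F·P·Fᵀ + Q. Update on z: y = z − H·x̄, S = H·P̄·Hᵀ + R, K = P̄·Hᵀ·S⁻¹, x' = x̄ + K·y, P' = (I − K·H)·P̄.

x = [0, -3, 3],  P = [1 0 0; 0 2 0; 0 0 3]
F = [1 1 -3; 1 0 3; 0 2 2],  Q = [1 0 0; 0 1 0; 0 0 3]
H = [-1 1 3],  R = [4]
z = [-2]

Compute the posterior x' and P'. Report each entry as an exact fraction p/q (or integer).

x' = [-3903/515, 2128/515, -2323/515]
P' = [6164/515 -2599/515 2789/515; -2599/515 3054/515 -1739/515; 2789/515 -1739/515 1644/515]

x̄ = F·x = [-12, 9, 0]
P̄ = F·P·Fᵀ + Q = [31 -26 -14; -26 29 18; -14 18 23]
y = z − H·x̄ = [-23]
S = H·P̄·Hᵀ + R = [515]
K = P̄·Hᵀ·S⁻¹ = [-99/515; 109/515; 101/515]
x' = x̄ + K·y = [-3903/515, 2128/515, -2323/515]
P' = (I − K·H)·P̄ = [6164/515 -2599/515 2789/515; -2599/515 3054/515 -1739/515; 2789/515 -1739/515 1644/515]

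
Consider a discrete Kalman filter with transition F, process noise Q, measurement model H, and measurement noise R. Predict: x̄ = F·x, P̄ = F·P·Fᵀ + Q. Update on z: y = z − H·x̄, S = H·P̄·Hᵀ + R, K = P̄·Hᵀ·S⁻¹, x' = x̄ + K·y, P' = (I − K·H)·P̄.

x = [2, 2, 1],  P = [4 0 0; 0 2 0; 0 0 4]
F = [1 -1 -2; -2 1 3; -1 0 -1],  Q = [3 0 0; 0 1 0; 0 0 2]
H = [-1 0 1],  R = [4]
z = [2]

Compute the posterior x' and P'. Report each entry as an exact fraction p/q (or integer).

x' = [-125/31, 121/31, -75/31]
P' = [334/31 -424/31 250/31; -424/31 805/31 -304/31; 250/31 -304/31 274/31]

x̄ = F·x = [-2, 1, -3]
P̄ = F·P·Fᵀ + Q = [25 -34 4; -34 55 -4; 4 -4 10]
y = z − H·x̄ = [3]
S = H·P̄·Hᵀ + R = [31]
K = P̄·Hᵀ·S⁻¹ = [-21/31; 30/31; 6/31]
x' = x̄ + K·y = [-125/31, 121/31, -75/31]
P' = (I − K·H)·P̄ = [334/31 -424/31 250/31; -424/31 805/31 -304/31; 250/31 -304/31 274/31]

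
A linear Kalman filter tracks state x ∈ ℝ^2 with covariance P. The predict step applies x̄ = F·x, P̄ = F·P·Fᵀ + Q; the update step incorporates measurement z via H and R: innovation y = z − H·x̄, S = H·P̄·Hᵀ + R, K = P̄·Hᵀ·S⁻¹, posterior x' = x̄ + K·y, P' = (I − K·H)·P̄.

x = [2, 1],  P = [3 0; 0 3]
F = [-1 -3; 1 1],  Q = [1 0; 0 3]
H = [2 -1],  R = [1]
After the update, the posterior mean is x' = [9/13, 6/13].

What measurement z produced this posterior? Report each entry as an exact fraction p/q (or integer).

x̄ = F·x = [-5, 3]
P̄ = F·P·Fᵀ + Q = [31 -12; -12 9]
S = H·P̄·Hᵀ + R = [182]
K = P̄·Hᵀ·S⁻¹ = [37/91; -33/182]
x' − x̄ = [74/13, -33/13] = K·y
y = (KᵀK)⁻¹·Kᵀ·(x' − x̄) = [14]
z = y + H·x̄ = [14] + [-13] = [1]

z = [1]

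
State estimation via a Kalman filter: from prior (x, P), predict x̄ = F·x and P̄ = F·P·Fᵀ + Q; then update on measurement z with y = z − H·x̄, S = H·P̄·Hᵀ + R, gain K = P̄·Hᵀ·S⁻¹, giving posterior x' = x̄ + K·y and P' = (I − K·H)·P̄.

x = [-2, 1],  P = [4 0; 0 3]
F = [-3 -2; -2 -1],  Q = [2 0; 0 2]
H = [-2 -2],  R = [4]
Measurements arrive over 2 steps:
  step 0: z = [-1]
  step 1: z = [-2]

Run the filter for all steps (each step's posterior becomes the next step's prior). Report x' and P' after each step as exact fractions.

step 0: x̄ = F·x = [4, 3]
step 0: P̄ = F·P·Fᵀ + Q = [50 30; 30 21]
step 0: y = z − H·x̄ = [13]
step 0: S = H·P̄·Hᵀ + R = [528]
step 0: K = P̄·Hᵀ·S⁻¹ = [-10/33; -17/88]
step 0: x' = x̄ + K·y = [2/33, 43/88]
step 0: P' = (I − K·H)·P̄ = [50/33 -10/11; -10/11 57/44]
step 1: x̄ = F·x = [-51/44, -161/264]
step 1: P̄ = F·P·Fᵀ + Q = [109/11 117/22; 117/22 755/132]
step 1: y = z − H·x̄ = [-731/132]
step 1: S = H·P̄·Hᵀ + R = [3599/33]
step 1: K = P̄·Hᵀ·S⁻¹ = [-1005/3599; -1457/7198]
step 1: x' = x̄ + K·y = [1394/3599, 3679/7198]
step 1: P' = (I − K·H)·P̄ = [5056/3599 -3046/3599; -3046/3599 4503/3599]

step 0: x' = [2/33, 43/88], P' = [50/33 -10/11; -10/11 57/44]
step 1: x' = [1394/3599, 3679/7198], P' = [5056/3599 -3046/3599; -3046/3599 4503/3599]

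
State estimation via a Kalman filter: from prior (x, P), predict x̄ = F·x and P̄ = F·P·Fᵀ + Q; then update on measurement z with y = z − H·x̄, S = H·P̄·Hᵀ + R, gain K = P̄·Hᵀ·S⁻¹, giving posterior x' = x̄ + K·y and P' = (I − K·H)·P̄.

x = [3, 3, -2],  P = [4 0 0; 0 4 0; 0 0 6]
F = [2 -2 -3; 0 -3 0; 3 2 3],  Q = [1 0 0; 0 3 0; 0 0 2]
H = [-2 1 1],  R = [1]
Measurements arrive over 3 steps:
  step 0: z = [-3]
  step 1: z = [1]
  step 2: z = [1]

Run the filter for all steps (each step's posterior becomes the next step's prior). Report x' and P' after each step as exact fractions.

step 0: x̄ = F·x = [6, -9, 9]
step 0: P̄ = F·P·Fᵀ + Q = [87 24 -46; 24 39 -24; -46 -24 108]
step 0: y = z − H·x̄ = [9]
step 0: S = H·P̄·Hᵀ + R = [536]
step 0: K = P̄·Hᵀ·S⁻¹ = [-49/134; -33/536; 22/67]
step 0: x' = x̄ + K·y = [363/134, -5121/536, 801/67]
step 0: P' = (I − K·H)·P̄ = [1027/67 1599/134 1230/67; 1599/134 19815/536 -882/67; 1230/67 -882/67 3364/67]
step 1: x̄ = F·x = [-3039/268, 15363/536, 6669/268]
step 1: P̄ = F·P·Fᵀ + Q = [25237/134 8505/268 -57453/134; 8505/268 179943/536 -56475/268; -57453/134 -56475/268 141421/134]
step 1: y = z − H·x̄ = [-40321/536]
step 1: S = H·P̄·Hᵀ + R = [1775263/536]
step 1: K = P̄·Hᵀ·S⁻¹ = [-414698/1775263; 32973/1775263; 912358/1775263]
step 1: x' = x̄ + K·y = [11065279/1775263, 48402726/1775263, -24456584/1775263]
step 1: P' = (I − K·H)·P̄ = [13497795/1775263 81848994/1775263 -55268102/1775263; 81848994/1775263 593953230/1775263 -430222269/1775263; -55268102/1775263 -430222269/1775263 320598423/1775263]
step 2: x̄ = F·x = [-1305142/1775263, -145208178/1775263, 56631537/1775263]
step 2: P̄ = F·P·Fᵀ + Q = [162723214/1775263 -799375005/1775263 -15438411/1775263; -799375005/1775263 5350904859/1775263 -428359905/1775263; -15438411/1775263 -428359905/1775263 210924272/1775263]
step 2: y = z − H·x̄ = [87741620/1775263]
step 2: S = H·P̄·Hᵀ + R = [8617031104/1775263]
step 2: K = P̄·Hᵀ·S⁻¹ = [-285064961/2154257776; 1630323741/2154257776; -186558811/8617031104]
step 2: x' = x̄ + K·y = [-3918246731/538564444, -23907528129/538564444, 66416461039/2154257776]
step 2: P' = (I − K·H)·P̄ = [3590963865/538564444 19283463087/538564444 -48691206389/2154257776; 19283463087/538564444 126094894005/538564444 -348481547583/2154257776; -48691206389/2154257776 -348481547583/2154257776 1004209980409/8617031104]

step 0: x' = [363/134, -5121/536, 801/67], P' = [1027/67 1599/134 1230/67; 1599/134 19815/536 -882/67; 1230/67 -882/67 3364/67]
step 1: x' = [11065279/1775263, 48402726/1775263, -24456584/1775263], P' = [13497795/1775263 81848994/1775263 -55268102/1775263; 81848994/1775263 593953230/1775263 -430222269/1775263; -55268102/1775263 -430222269/1775263 320598423/1775263]
step 2: x' = [-3918246731/538564444, -23907528129/538564444, 66416461039/2154257776], P' = [3590963865/538564444 19283463087/538564444 -48691206389/2154257776; 19283463087/538564444 126094894005/538564444 -348481547583/2154257776; -48691206389/2154257776 -348481547583/2154257776 1004209980409/8617031104]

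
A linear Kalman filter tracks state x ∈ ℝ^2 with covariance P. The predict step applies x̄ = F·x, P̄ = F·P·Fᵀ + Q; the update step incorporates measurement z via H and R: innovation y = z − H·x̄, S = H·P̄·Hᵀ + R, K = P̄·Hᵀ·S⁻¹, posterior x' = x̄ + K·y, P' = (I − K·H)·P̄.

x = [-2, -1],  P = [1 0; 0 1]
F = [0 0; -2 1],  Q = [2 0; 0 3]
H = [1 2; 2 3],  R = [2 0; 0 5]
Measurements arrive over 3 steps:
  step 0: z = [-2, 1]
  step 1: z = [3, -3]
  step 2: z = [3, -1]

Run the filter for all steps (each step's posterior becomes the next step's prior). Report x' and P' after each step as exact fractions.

step 0: x̄ = F·x = [0, 3]
step 0: P̄ = F·P·Fᵀ + Q = [2 0; 0 8]
step 0: y = z − H·x̄ = [-8, -8]
step 0: S = H·P̄·Hᵀ + R = [36 52; 52 85]
step 0: K = P̄·Hᵀ·S⁻¹ = [-19/178 10/89; 28/89 8/89]
step 0: x' = x̄ + K·y = [-4/89, -21/89]
step 0: P' = (I − K·H)·P̄ = [157/89 -88/89; -88/89 72/89]
step 1: x̄ = F·x = [0, -13/89]
step 1: P̄ = F·P·Fᵀ + Q = [2 0; 0 1319/89]
step 1: y = z − H·x̄ = [293/89, -228/89]
step 1: S = H·P̄·Hᵀ + R = [5632/89 8270/89; 8270/89 13028/89]
step 1: K = P̄·Hᵀ·S⁻¹ = [-1756/13991 1497/13991; 9233/27982 1319/13991]
step 1: x' = x̄ + K·y = [-9616/13991, 19551/27982]
step 1: P' = (I − K·H)·P̄ = [25506/13991 -14509/13991; -14509/13991 11871/13991]
step 2: x̄ = F·x = [0, 58015/27982]
step 2: P̄ = F·P·Fᵀ + Q = [2 0; 0 213904/13991]
step 2: y = z − H·x̄ = [-16042/13991, -202027/27982]
step 2: S = H·P̄·Hᵀ + R = [911580/13991 1339388/13991; 1339388/13991 2107019/13991]
step 2: K = P̄·Hᵀ·S⁻¹ = [-571757/4529918 241886/2264959; 748664/2264959 213904/2264959]
step 2: x' = x̄ + K·y = [-1418604/2264959, 4586311/4529918]
step 2: P' = (I − K·H)·P̄ = [4134131/2264959 -2352944/2264959; -2352944/2264959 1925136/2264959]

step 0: x' = [-4/89, -21/89], P' = [157/89 -88/89; -88/89 72/89]
step 1: x' = [-9616/13991, 19551/27982], P' = [25506/13991 -14509/13991; -14509/13991 11871/13991]
step 2: x' = [-1418604/2264959, 4586311/4529918], P' = [4134131/2264959 -2352944/2264959; -2352944/2264959 1925136/2264959]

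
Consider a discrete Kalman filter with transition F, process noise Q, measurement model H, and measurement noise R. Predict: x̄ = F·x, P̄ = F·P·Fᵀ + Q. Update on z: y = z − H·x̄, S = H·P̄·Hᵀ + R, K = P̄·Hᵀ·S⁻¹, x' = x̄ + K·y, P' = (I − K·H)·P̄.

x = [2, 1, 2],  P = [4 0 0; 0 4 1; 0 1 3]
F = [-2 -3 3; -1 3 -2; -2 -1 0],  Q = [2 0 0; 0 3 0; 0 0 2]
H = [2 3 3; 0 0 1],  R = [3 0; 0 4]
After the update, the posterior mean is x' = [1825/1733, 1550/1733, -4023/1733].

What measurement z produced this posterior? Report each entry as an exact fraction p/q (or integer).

z = [-2, -3]

x̄ = F·x = [-1, -3, -5]
P̄ = F·P·Fᵀ + Q = [63 -31 25; -31 43 -2; 25 -2 22]
S = H·P̄·Hᵀ + R = [732 110; 110 26]
K = P̄·Hᵀ·S⁻¹ = [29/3466 1605/1733; 903/3466 -4087/3466; 110/1733 1001/1733]
x' − x̄ = [3558/1733, 6749/1733, 4642/1733] = K·y
y = (KᵀK)⁻¹·Kᵀ·(x' − x̄) = [24, 2]
z = y + H·x̄ = [24, 2] + [-26, -5] = [-2, -3]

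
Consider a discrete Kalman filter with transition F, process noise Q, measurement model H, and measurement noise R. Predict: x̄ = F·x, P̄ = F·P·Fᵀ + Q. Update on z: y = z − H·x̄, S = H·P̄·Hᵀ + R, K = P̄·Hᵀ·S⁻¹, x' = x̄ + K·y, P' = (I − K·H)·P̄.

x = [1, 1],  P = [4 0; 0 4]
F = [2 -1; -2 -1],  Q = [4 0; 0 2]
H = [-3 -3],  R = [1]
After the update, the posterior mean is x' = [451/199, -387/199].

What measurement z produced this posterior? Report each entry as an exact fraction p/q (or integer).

x̄ = F·x = [1, -3]
P̄ = F·P·Fᵀ + Q = [24 -12; -12 22]
S = H·P̄·Hᵀ + R = [199]
K = P̄·Hᵀ·S⁻¹ = [-36/199; -30/199]
x' − x̄ = [252/199, 210/199] = K·y
y = (KᵀK)⁻¹·Kᵀ·(x' − x̄) = [-7]
z = y + H·x̄ = [-7] + [6] = [-1]

z = [-1]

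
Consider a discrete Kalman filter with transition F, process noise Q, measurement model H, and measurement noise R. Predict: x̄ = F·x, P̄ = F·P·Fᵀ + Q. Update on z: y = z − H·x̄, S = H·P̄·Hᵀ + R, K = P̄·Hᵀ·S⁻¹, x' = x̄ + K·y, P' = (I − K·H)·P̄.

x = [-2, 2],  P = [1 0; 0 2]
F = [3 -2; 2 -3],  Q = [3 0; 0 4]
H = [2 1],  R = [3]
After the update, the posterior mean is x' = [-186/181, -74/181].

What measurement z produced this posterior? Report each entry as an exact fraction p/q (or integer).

z = [-2]

x̄ = F·x = [-10, -10]
P̄ = F·P·Fᵀ + Q = [20 18; 18 26]
S = H·P̄·Hᵀ + R = [181]
K = P̄·Hᵀ·S⁻¹ = [58/181; 62/181]
x' − x̄ = [1624/181, 1736/181] = K·y
y = (KᵀK)⁻¹·Kᵀ·(x' − x̄) = [28]
z = y + H·x̄ = [28] + [-30] = [-2]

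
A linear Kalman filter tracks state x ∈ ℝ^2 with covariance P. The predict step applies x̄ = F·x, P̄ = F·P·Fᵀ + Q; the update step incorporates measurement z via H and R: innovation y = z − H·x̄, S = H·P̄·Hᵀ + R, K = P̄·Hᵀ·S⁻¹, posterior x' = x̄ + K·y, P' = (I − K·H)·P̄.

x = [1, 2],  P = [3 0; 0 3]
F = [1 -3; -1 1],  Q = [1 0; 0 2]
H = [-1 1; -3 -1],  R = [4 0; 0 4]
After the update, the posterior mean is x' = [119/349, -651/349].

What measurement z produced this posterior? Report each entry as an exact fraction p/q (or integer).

z = [-3, 1]

x̄ = F·x = [-5, 1]
P̄ = F·P·Fᵀ + Q = [31 -12; -12 8]
S = H·P̄·Hᵀ + R = [67 109; 109 219]
K = P̄·Hᵀ·S⁻¹ = [-147/698 -185/698; 166/349 -38/349]
x' − x̄ = [1864/349, -1000/349] = K·y
y = (KᵀK)⁻¹·Kᵀ·(x' − x̄) = [-9, -13]
z = y + H·x̄ = [-9, -13] + [6, 14] = [-3, 1]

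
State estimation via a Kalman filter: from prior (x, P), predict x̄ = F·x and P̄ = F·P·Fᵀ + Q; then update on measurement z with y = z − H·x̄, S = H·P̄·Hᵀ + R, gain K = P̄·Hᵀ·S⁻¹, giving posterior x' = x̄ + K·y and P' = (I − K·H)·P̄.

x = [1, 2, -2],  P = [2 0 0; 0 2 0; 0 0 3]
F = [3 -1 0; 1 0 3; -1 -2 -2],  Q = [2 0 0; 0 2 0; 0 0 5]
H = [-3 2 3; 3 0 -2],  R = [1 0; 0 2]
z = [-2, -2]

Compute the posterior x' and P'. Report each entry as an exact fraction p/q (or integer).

x̄ = F·x = [1, -5, -1]
P̄ = F·P·Fᵀ + Q = [22 6 -2; 6 31 -20; -2 -20 27]
y = z − H·x̄ = [14, -7]
S = H·P̄·Hᵀ + R = [290 -274; -274 332]
K = P̄·Hᵀ·S⁻¹ = [-185/5301 965/5301; 2645/5301 3109/5301; -11/279 -119/558]
x' = x̄ + K·y = [-1348/1767, -3746/1767, -11/186]
P' = (I − K·H)·P̄ = [37972/5301 -27124/5301 2947/279; -27124/5301 26329/5301 -2305/279; 2947/279 -2305/279 4480/279]

x' = [-1348/1767, -3746/1767, -11/186]
P' = [37972/5301 -27124/5301 2947/279; -27124/5301 26329/5301 -2305/279; 2947/279 -2305/279 4480/279]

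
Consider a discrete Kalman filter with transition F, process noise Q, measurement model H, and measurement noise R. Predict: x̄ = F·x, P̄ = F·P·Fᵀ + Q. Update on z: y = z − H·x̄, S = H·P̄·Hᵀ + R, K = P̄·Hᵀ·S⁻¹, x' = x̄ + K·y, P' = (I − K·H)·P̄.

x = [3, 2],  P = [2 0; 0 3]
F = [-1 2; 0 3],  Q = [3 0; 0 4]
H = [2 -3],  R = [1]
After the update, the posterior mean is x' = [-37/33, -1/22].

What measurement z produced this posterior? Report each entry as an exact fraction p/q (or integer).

z = [-2]

x̄ = F·x = [1, 6]
P̄ = F·P·Fᵀ + Q = [17 18; 18 31]
S = H·P̄·Hᵀ + R = [132]
K = P̄·Hᵀ·S⁻¹ = [-5/33; -19/44]
x' − x̄ = [-70/33, -133/22] = K·y
y = (KᵀK)⁻¹·Kᵀ·(x' − x̄) = [14]
z = y + H·x̄ = [14] + [-16] = [-2]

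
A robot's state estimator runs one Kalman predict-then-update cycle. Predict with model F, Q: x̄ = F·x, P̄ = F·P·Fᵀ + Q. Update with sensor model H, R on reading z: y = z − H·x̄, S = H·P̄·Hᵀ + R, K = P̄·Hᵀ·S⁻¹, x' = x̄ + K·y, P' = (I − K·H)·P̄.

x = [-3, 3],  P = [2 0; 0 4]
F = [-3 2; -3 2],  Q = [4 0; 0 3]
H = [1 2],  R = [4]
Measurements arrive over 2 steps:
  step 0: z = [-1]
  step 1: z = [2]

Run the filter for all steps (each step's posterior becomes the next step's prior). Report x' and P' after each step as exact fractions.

step 0: x' = [7/163, -39/163], P' = [576/163 -182/163; -182/163 199/163]
step 1: x' = [6187/9592, 25371/38368], P' = [4245/1199 -5347/4796; -5347/4796 23429/19184]

step 0: x̄ = F·x = [15, 15]
step 0: P̄ = F·P·Fᵀ + Q = [38 34; 34 37]
step 0: y = z − H·x̄ = [-46]
step 0: S = H·P̄·Hᵀ + R = [326]
step 0: K = P̄·Hᵀ·S⁻¹ = [53/163; 54/163]
step 0: x' = x̄ + K·y = [7/163, -39/163]
step 0: P' = (I − K·H)·P̄ = [576/163 -182/163; -182/163 199/163]
step 1: x̄ = F·x = [-99/163, -99/163]
step 1: P̄ = F·P·Fᵀ + Q = [8816/163 8164/163; 8164/163 8653/163]
step 1: y = z − H·x̄ = [623/163]
step 1: S = H·P̄·Hᵀ + R = [76736/163]
step 1: K = P̄·Hᵀ·S⁻¹ = [3143/9592; 12735/38368]
step 1: x' = x̄ + K·y = [6187/9592, 25371/38368]
step 1: P' = (I − K·H)·P̄ = [4245/1199 -5347/4796; -5347/4796 23429/19184]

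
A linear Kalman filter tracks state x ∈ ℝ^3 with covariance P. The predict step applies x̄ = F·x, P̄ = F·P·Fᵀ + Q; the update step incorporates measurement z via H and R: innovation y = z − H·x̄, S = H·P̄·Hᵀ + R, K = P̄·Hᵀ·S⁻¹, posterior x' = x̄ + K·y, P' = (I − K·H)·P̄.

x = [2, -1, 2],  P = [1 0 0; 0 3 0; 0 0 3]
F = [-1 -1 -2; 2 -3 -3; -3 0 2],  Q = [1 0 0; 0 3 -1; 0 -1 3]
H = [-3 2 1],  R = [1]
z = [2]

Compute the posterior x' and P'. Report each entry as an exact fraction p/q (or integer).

x' = [-125/38, -105/38, -165/76]
P' = [298/19 530/19 -337/38; 530/19 1038/19 -961/38; -337/38 -961/38 1823/76]

x̄ = F·x = [-5, 1, -2]
P̄ = F·P·Fᵀ + Q = [17 25 -9; 25 61 -25; -9 -25 24]
y = z − H·x̄ = [-13]
S = H·P̄·Hᵀ + R = [76]
K = P̄·Hᵀ·S⁻¹ = [-5/38; 11/38; 1/76]
x' = x̄ + K·y = [-125/38, -105/38, -165/76]
P' = (I − K·H)·P̄ = [298/19 530/19 -337/38; 530/19 1038/19 -961/38; -337/38 -961/38 1823/76]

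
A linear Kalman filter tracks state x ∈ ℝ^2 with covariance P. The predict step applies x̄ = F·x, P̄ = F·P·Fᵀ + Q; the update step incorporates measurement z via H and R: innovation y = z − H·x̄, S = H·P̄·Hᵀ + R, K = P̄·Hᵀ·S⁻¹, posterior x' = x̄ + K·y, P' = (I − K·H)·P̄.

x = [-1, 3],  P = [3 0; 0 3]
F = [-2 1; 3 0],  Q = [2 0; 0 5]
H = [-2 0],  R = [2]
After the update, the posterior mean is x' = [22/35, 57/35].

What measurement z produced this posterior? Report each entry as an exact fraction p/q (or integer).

z = [-1]

x̄ = F·x = [5, -3]
P̄ = F·P·Fᵀ + Q = [17 -18; -18 32]
S = H·P̄·Hᵀ + R = [70]
K = P̄·Hᵀ·S⁻¹ = [-17/35; 18/35]
x' − x̄ = [-153/35, 162/35] = K·y
y = (KᵀK)⁻¹·Kᵀ·(x' − x̄) = [9]
z = y + H·x̄ = [9] + [-10] = [-1]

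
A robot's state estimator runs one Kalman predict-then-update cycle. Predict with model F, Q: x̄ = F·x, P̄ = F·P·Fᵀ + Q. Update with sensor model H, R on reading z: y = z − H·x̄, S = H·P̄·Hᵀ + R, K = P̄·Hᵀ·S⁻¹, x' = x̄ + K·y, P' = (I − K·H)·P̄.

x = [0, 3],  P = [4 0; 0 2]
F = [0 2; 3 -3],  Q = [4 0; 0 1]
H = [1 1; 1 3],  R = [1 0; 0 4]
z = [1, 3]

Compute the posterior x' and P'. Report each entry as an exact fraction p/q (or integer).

x' = [618/535, 37/107]
P' = [6756/2675 -732/535; -732/535 112/107]

x̄ = F·x = [6, -9]
P̄ = F·P·Fᵀ + Q = [12 -12; -12 55]
y = z − H·x̄ = [4, 24]
S = H·P̄·Hᵀ + R = [44 129; 129 439]
K = P̄·Hᵀ·S⁻¹ = [3096/2675 -1056/2675; -172/535 237/535]
x' = x̄ + K·y = [618/535, 37/107]
P' = (I − K·H)·P̄ = [6756/2675 -732/535; -732/535 112/107]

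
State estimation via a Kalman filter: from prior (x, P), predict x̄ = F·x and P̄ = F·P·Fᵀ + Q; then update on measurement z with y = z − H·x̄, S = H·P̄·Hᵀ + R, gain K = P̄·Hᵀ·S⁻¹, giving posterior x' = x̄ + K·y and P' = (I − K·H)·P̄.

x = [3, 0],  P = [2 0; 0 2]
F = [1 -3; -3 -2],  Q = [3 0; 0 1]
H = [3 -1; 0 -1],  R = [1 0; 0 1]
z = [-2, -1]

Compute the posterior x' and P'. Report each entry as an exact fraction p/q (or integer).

x' = [-2277/5491, 3681/5491]
P' = [1193/5491 1761/5491; 1761/5491 5292/5491]

x̄ = F·x = [3, -9]
P̄ = F·P·Fᵀ + Q = [23 6; 6 27]
y = z − H·x̄ = [-20, -10]
S = H·P̄·Hᵀ + R = [199 9; 9 28]
K = P̄·Hᵀ·S⁻¹ = [1818/5491 -1761/5491; -9/5491 -5292/5491]
x' = x̄ + K·y = [-2277/5491, 3681/5491]
P' = (I − K·H)·P̄ = [1193/5491 1761/5491; 1761/5491 5292/5491]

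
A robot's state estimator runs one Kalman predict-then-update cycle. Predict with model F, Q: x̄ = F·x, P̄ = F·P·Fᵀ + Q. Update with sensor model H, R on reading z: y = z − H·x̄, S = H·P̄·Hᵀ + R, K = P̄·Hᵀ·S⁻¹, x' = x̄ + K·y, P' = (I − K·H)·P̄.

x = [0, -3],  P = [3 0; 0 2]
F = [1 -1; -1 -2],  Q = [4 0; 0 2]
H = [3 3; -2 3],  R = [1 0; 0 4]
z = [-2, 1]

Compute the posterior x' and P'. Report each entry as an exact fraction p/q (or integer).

x' = [-15948/27109, -965/27109]
P' = [5256/27109 -3476/27109; -3476/27109 4692/27109]

x̄ = F·x = [3, 6]
P̄ = F·P·Fᵀ + Q = [9 1; 1 13]
y = z − H·x̄ = [-29, -11]
S = H·P̄·Hᵀ + R = [217 66; 66 145]
K = P̄·Hᵀ·S⁻¹ = [5340/27109 -5235/27109; 3648/27109 5257/27109]
x' = x̄ + K·y = [-15948/27109, -965/27109]
P' = (I − K·H)·P̄ = [5256/27109 -3476/27109; -3476/27109 4692/27109]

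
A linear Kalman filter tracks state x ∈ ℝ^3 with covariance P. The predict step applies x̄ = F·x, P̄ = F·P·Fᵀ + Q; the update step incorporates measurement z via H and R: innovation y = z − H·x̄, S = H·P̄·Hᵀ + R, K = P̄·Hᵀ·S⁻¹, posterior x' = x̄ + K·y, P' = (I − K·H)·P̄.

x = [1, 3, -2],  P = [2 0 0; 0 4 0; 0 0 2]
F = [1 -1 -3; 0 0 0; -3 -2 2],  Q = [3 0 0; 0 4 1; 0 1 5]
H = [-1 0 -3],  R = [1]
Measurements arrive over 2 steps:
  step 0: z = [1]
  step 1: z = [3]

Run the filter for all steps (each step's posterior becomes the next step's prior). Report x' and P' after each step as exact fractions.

step 0: x̄ = F·x = [4, 0, -13]
step 0: P̄ = F·P·Fᵀ + Q = [27 0 -10; 0 4 1; -10 1 47]
step 0: y = z − H·x̄ = [-34]
step 0: S = H·P̄·Hᵀ + R = [391]
step 0: K = P̄·Hᵀ·S⁻¹ = [3/391; -3/391; -131/391]
step 0: x' = x̄ + K·y = [86/23, 6/23, -37/23]
step 0: P' = (I − K·H)·P̄ = [10548/391 9/391 -3517/391; 9/391 1555/391 -2/391; -3517/391 -2/391 1216/391]
step 1: x̄ = F·x = [191/23, 0, -344/23]
step 1: P̄ = F·P·Fᵀ + Q = [45292/391 0 -74516/391; 0 4 1; -74516/391 1 150299/391]
step 1: y = z − H·x̄ = [-772/23]
step 1: S = H·P̄·Hᵀ + R = [951278/391]
step 1: K = P̄·Hᵀ·S⁻¹ = [89128/475639; -1173/951278; -376381/951278]
step 1: x' = x̄ + K·y = [958271/475639, 19686/475639, -797250/475639]
step 1: P' = (I − K·H)·P̄ = [14463020/475639 267384/475639 -4850716/475639; 267384/475639 3801593/951278 -177865/951278; -4850716/475639 -177865/951278 3359271/951278]

step 0: x' = [86/23, 6/23, -37/23], P' = [10548/391 9/391 -3517/391; 9/391 1555/391 -2/391; -3517/391 -2/391 1216/391]
step 1: x' = [958271/475639, 19686/475639, -797250/475639], P' = [14463020/475639 267384/475639 -4850716/475639; 267384/475639 3801593/951278 -177865/951278; -4850716/475639 -177865/951278 3359271/951278]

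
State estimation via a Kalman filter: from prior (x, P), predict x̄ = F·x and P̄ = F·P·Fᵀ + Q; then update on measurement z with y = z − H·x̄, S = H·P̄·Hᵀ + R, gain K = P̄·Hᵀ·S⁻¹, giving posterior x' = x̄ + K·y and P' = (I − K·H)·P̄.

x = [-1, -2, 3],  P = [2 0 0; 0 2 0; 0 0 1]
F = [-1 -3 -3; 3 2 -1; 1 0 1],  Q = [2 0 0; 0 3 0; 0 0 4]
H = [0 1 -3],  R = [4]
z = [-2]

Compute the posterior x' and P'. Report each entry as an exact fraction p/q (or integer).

x' = [-2, -460/67, -90/67]
P' = [31 -15 -5; -15 1785/67 575/67; -5 575/67 213/67]

x̄ = F·x = [-2, -10, 2]
P̄ = F·P·Fᵀ + Q = [31 -15 -5; -15 30 5; -5 5 7]
y = z − H·x̄ = [14]
S = H·P̄·Hᵀ + R = [67]
K = P̄·Hᵀ·S⁻¹ = [0; 15/67; -16/67]
x' = x̄ + K·y = [-2, -460/67, -90/67]
P' = (I − K·H)·P̄ = [31 -15 -5; -15 1785/67 575/67; -5 575/67 213/67]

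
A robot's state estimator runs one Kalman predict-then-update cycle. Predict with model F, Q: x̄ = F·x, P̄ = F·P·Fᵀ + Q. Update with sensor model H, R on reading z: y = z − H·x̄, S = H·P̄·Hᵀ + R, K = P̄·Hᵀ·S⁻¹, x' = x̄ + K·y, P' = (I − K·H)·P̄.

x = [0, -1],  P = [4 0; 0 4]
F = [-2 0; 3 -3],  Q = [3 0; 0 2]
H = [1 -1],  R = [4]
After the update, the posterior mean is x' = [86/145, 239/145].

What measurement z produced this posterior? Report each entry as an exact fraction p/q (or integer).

z = [-1]

x̄ = F·x = [0, 3]
P̄ = F·P·Fᵀ + Q = [19 -24; -24 74]
S = H·P̄·Hᵀ + R = [145]
K = P̄·Hᵀ·S⁻¹ = [43/145; -98/145]
x' − x̄ = [86/145, -196/145] = K·y
y = (KᵀK)⁻¹·Kᵀ·(x' − x̄) = [2]
z = y + H·x̄ = [2] + [-3] = [-1]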